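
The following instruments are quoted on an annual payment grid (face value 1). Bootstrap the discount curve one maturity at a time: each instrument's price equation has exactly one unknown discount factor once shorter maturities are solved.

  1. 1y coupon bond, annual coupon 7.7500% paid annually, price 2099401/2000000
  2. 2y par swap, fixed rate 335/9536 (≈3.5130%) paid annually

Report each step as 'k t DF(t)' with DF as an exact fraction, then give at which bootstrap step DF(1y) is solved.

step 1 [1y] bond c/1=31/400: DF=(2099401/2000000 − 31/400·(0))/(1+31/400) = 4871/5000 ≈ 0.974200
step 2 [2y] swap r/1=335/9536: DF=(1 − 335/9536·(0.974200))/(1+335/9536) = 933/1000 ≈ 0.933000

1 1 4871/5000
2 2 933/1000
DF(1y) is solved at step 1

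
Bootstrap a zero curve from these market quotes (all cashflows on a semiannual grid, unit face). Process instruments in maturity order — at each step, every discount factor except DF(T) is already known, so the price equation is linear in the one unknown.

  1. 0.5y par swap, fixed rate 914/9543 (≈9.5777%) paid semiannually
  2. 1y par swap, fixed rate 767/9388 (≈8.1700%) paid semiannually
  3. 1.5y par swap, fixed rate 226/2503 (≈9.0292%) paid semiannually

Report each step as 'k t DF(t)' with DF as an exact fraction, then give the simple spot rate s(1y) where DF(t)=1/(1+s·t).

1 1/2 9543/10000
2 1 9233/10000
3 3/2 8757/10000
s(1y) = (1/(9233/10000) − 1)/(1) = 767/9233 ≈ 8.3072%

step 1 [0.5y] swap r/2=457/9543: DF=(1 − 457/9543·(0))/(1+457/9543) = 9543/10000 ≈ 0.954300
step 2 [1y] swap r/2=767/18776: DF=(1 − 767/18776·(0.954300))/(1+767/18776) = 9233/10000 ≈ 0.923300
step 3 [1.5y] swap r/2=113/2503: DF=(1 − 113/2503·(0.954300+0.923300))/(1+113/2503) = 8757/10000 ≈ 0.875700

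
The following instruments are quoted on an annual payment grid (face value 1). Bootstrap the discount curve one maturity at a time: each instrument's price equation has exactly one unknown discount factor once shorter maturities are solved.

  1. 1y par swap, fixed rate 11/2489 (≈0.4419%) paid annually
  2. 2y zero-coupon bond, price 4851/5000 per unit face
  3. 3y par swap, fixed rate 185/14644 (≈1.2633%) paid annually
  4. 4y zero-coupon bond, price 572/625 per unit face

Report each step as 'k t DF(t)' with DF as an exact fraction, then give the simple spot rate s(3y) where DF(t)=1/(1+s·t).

step 1 [1y] swap r/1=11/2489: DF=(1 − 11/2489·(0))/(1+11/2489) = 2489/2500 ≈ 0.995600
step 2 [2y] zero: DF = P = 4851/5000 ≈ 0.970200
step 3 [3y] swap r/1=185/14644: DF=(1 − 185/14644·(0.995600+0.970200))/(1+185/14644) = 963/1000 ≈ 0.963000
step 4 [4y] zero: DF = P = 572/625 ≈ 0.915200

1 1 2489/2500
2 2 4851/5000
3 3 963/1000
4 4 572/625
s(3y) = (1/(963/1000) − 1)/(3) = 37/2889 ≈ 1.2807%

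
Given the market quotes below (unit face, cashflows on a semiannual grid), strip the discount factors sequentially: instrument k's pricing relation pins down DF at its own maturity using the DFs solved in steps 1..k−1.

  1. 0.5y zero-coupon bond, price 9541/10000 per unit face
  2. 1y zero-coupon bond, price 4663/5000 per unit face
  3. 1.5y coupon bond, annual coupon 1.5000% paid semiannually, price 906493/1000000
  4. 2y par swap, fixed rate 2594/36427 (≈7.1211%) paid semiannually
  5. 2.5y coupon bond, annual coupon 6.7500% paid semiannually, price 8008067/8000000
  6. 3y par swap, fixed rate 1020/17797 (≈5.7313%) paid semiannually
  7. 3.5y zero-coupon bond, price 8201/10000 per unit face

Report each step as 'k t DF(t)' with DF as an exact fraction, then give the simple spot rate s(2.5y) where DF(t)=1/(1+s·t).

step 1 [0.5y] zero: DF = P = 9541/10000 ≈ 0.954100
step 2 [1y] zero: DF = P = 4663/5000 ≈ 0.932600
step 3 [1.5y] bond c/2=3/400: DF=(906493/1000000 − 3/400·(0.954100+0.932600))/(1+3/400) = 8857/10000 ≈ 0.885700
step 4 [2y] swap r/2=1297/36427: DF=(1 − 1297/36427·(0.954100+0.932600+0.885700))/(1+1297/36427) = 8703/10000 ≈ 0.870300
step 5 [2.5y] bond c/2=27/800: DF=(8008067/8000000 − 27/800·(0.954100+0.932600+0.885700+0.870300))/(1+27/800) = 4247/5000 ≈ 0.849400
step 6 [3y] swap r/2=510/17797: DF=(1 − 510/17797·(0.954100+0.932600+0.885700+0.870300+0.849400))/(1+510/17797) = 847/1000 ≈ 0.847000
step 7 [3.5y] zero: DF = P = 8201/10000 ≈ 0.820100

1 1/2 9541/10000
2 1 4663/5000
3 3/2 8857/10000
4 2 8703/10000
5 5/2 4247/5000
6 3 847/1000
7 7/2 8201/10000
s(2.5y) = (1/(4247/5000) − 1)/(5/2) = 1506/21235 ≈ 7.0921%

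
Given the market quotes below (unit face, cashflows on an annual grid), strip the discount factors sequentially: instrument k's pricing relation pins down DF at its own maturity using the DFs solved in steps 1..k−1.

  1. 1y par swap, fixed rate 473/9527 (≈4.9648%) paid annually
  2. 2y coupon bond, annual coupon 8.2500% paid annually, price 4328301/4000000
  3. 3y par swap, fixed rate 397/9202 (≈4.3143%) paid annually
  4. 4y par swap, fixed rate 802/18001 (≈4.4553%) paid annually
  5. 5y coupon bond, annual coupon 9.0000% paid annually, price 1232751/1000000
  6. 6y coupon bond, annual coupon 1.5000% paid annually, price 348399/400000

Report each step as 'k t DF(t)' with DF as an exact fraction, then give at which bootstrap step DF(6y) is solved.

step 1 [1y] swap r/1=473/9527: DF=(1 − 473/9527·(0))/(1+473/9527) = 9527/10000 ≈ 0.952700
step 2 [2y] bond c/1=33/400: DF=(4328301/4000000 − 33/400·(0.952700))/(1+33/400) = 927/1000 ≈ 0.927000
step 3 [3y] swap r/1=397/9202: DF=(1 − 397/9202·(0.952700+0.927000))/(1+397/9202) = 8809/10000 ≈ 0.880900
step 4 [4y] swap r/1=802/18001: DF=(1 − 802/18001·(0.952700+0.927000+0.880900))/(1+802/18001) = 2099/2500 ≈ 0.839600
step 5 [5y] bond c/1=9/100: DF=(1232751/1000000 − 9/100·(0.952700+0.927000+0.880900+0.839600))/(1+9/100) = 8337/10000 ≈ 0.833700
step 6 [6y] bond c/1=3/200: DF=(348399/400000 − 3/200·(0.952700+0.927000+0.880900+0.839600+0.833700))/(1+3/200) = 3963/5000 ≈ 0.792600

1 1 9527/10000
2 2 927/1000
3 3 8809/10000
4 4 2099/2500
5 5 8337/10000
6 6 3963/5000
DF(6y) is solved at step 6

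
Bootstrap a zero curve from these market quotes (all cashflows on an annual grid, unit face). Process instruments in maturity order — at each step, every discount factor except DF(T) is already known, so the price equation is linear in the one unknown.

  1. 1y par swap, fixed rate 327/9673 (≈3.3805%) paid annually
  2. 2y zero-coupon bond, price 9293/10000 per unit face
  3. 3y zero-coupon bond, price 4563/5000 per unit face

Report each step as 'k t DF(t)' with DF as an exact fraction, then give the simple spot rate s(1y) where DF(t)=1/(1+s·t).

step 1 [1y] swap r/1=327/9673: DF=(1 − 327/9673·(0))/(1+327/9673) = 9673/10000 ≈ 0.967300
step 2 [2y] zero: DF = P = 9293/10000 ≈ 0.929300
step 3 [3y] zero: DF = P = 4563/5000 ≈ 0.912600

1 1 9673/10000
2 2 9293/10000
3 3 4563/5000
s(1y) = (1/(9673/10000) − 1)/(1) = 327/9673 ≈ 3.3805%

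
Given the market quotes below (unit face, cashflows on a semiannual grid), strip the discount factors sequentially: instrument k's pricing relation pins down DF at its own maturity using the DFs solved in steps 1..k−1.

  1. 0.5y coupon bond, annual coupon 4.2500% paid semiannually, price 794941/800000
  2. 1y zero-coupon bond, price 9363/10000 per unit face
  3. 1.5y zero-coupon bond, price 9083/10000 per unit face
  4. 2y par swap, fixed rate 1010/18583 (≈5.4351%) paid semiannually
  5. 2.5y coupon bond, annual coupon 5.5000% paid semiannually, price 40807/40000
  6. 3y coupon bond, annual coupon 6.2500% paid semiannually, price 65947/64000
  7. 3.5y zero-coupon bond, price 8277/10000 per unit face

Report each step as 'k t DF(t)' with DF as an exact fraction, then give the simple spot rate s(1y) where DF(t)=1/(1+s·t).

step 1 [0.5y] bond c/2=17/800: DF=(794941/800000 − 17/800·(0))/(1+17/800) = 973/1000 ≈ 0.973000
step 2 [1y] zero: DF = P = 9363/10000 ≈ 0.936300
step 3 [1.5y] zero: DF = P = 9083/10000 ≈ 0.908300
step 4 [2y] swap r/2=505/18583: DF=(1 − 505/18583·(0.973000+0.936300+0.908300))/(1+505/18583) = 899/1000 ≈ 0.899000
step 5 [2.5y] bond c/2=11/400: DF=(40807/40000 − 11/400·(0.973000+0.936300+0.908300+0.899000))/(1+11/400) = 4467/5000 ≈ 0.893400
step 6 [3y] bond c/2=1/32: DF=(65947/64000 − 1/32·(0.973000+0.936300+0.908300+0.899000+0.893400))/(1+1/32) = 1719/2000 ≈ 0.859500
step 7 [3.5y] zero: DF = P = 8277/10000 ≈ 0.827700

1 1/2 973/1000
2 1 9363/10000
3 3/2 9083/10000
4 2 899/1000
5 5/2 4467/5000
6 3 1719/2000
7 7/2 8277/10000
s(1y) = (1/(9363/10000) − 1)/(1) = 637/9363 ≈ 6.8034%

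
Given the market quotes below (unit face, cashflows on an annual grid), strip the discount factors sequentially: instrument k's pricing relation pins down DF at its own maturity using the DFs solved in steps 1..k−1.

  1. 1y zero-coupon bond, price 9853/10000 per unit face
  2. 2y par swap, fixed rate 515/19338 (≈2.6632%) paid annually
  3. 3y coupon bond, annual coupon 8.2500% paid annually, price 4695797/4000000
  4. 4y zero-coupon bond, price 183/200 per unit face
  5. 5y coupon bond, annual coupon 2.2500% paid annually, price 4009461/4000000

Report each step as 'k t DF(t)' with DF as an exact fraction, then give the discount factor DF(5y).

step 1 [1y] zero: DF = P = 9853/10000 ≈ 0.985300
step 2 [2y] swap r/1=515/19338: DF=(1 − 515/19338·(0.985300))/(1+515/19338) = 1897/2000 ≈ 0.948500
step 3 [3y] bond c/1=33/400: DF=(4695797/4000000 − 33/400·(0.985300+0.948500))/(1+33/400) = 9371/10000 ≈ 0.937100
step 4 [4y] zero: DF = P = 183/200 ≈ 0.915000
step 5 [5y] bond c/1=9/400: DF=(4009461/4000000 − 9/400·(0.985300+0.948500+0.937100+0.915000))/(1+9/400) = 897/1000 ≈ 0.897000

1 1 9853/10000
2 2 1897/2000
3 3 9371/10000
4 4 183/200
5 5 897/1000
DF(5y) = 897/1000 ≈ 0.897000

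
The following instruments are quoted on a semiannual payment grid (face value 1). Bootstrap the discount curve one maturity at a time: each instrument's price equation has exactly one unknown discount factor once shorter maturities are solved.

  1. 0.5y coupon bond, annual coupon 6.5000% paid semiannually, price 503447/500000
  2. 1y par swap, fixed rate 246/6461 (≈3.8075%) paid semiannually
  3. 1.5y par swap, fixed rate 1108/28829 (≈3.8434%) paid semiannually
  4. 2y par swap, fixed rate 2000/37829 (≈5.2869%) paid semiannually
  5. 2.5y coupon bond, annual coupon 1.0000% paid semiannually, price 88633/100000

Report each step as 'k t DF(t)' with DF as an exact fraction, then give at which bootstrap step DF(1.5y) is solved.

step 1 [0.5y] bond c/2=13/400: DF=(503447/500000 − 13/400·(0))/(1+13/400) = 1219/1250 ≈ 0.975200
step 2 [1y] swap r/2=123/6461: DF=(1 − 123/6461·(0.975200))/(1+123/6461) = 9631/10000 ≈ 0.963100
step 3 [1.5y] swap r/2=554/28829: DF=(1 − 554/28829·(0.975200+0.963100))/(1+554/28829) = 4723/5000 ≈ 0.944600
step 4 [2y] swap r/2=1000/37829: DF=(1 − 1000/37829·(0.975200+0.963100+0.944600))/(1+1000/37829) = 9/10 ≈ 0.900000
step 5 [2.5y] bond c/2=1/200: DF=(88633/100000 − 1/200·(0.975200+0.963100+0.944600+0.900000))/(1+1/200) = 8631/10000 ≈ 0.863100

1 1/2 1219/1250
2 1 9631/10000
3 3/2 4723/5000
4 2 9/10
5 5/2 8631/10000
DF(1.5y) is solved at step 3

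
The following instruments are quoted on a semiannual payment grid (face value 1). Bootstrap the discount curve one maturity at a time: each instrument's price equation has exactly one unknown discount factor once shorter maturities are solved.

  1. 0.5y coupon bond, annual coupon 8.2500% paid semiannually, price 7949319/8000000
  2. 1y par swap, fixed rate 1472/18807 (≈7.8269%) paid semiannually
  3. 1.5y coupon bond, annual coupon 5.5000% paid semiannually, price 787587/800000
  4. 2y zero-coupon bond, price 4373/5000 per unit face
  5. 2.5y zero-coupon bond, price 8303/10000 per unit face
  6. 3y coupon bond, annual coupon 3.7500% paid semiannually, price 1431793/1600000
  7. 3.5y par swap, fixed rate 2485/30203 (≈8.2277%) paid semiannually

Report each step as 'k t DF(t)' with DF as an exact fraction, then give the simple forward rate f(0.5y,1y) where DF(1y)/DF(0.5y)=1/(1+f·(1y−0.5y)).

1 1/2 9543/10000
2 1 579/625
3 3/2 4539/5000
4 2 4373/5000
5 5/2 8303/10000
6 3 7957/10000
7 7/2 1503/2000
f(0.5y,1y) = ((9543/10000)/(579/625) − 1)/(1/2) = 93/1544 ≈ 6.0233%

step 1 [0.5y] bond c/2=33/800: DF=(7949319/8000000 − 33/800·(0))/(1+33/800) = 9543/10000 ≈ 0.954300
step 2 [1y] swap r/2=736/18807: DF=(1 − 736/18807·(0.954300))/(1+736/18807) = 579/625 ≈ 0.926400
step 3 [1.5y] bond c/2=11/400: DF=(787587/800000 − 11/400·(0.954300+0.926400))/(1+11/400) = 4539/5000 ≈ 0.907800
step 4 [2y] zero: DF = P = 4373/5000 ≈ 0.874600
step 5 [2.5y] zero: DF = P = 8303/10000 ≈ 0.830300
step 6 [3y] bond c/2=3/160: DF=(1431793/1600000 − 3/160·(0.954300+0.926400+0.907800+0.874600+0.830300))/(1+3/160) = 7957/10000 ≈ 0.795700
step 7 [3.5y] swap r/2=2485/60406: DF=(1 − 2485/60406·(0.954300+0.926400+0.907800+0.874600+0.830300+0.795700))/(1+2485/60406) = 1503/2000 ≈ 0.751500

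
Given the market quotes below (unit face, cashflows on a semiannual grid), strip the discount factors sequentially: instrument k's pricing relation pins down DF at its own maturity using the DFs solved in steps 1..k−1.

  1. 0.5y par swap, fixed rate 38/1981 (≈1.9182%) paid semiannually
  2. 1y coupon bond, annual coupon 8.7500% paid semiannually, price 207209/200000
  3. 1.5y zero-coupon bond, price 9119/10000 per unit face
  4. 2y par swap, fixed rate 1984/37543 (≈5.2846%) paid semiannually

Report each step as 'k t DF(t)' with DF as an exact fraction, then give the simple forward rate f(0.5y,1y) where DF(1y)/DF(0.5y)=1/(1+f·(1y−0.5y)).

1 1/2 1981/2000
2 1 9511/10000
3 3/2 9119/10000
4 2 563/625
f(0.5y,1y) = ((1981/2000)/(9511/10000) − 1)/(1/2) = 788/9511 ≈ 8.2851%

step 1 [0.5y] swap r/2=19/1981: DF=(1 − 19/1981·(0))/(1+19/1981) = 1981/2000 ≈ 0.990500
step 2 [1y] bond c/2=7/160: DF=(207209/200000 − 7/160·(0.990500))/(1+7/160) = 9511/10000 ≈ 0.951100
step 3 [1.5y] zero: DF = P = 9119/10000 ≈ 0.911900
step 4 [2y] swap r/2=992/37543: DF=(1 − 992/37543·(0.990500+0.951100+0.911900))/(1+992/37543) = 563/625 ≈ 0.900800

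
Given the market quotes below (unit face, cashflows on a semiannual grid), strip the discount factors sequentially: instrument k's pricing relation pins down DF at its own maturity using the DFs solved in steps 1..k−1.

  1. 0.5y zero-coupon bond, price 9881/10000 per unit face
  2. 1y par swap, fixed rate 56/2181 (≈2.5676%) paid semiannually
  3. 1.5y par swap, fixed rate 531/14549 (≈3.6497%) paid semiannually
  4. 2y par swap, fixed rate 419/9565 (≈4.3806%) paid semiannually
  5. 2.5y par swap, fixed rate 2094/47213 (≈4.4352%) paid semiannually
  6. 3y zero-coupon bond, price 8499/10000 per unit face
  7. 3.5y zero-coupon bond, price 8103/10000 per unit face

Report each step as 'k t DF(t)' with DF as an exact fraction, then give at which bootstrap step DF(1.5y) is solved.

step 1 [0.5y] zero: DF = P = 9881/10000 ≈ 0.988100
step 2 [1y] swap r/2=28/2181: DF=(1 − 28/2181·(0.988100))/(1+28/2181) = 2437/2500 ≈ 0.974800
step 3 [1.5y] swap r/2=531/29098: DF=(1 − 531/29098·(0.988100+0.974800))/(1+531/29098) = 9469/10000 ≈ 0.946900
step 4 [2y] swap r/2=419/19130: DF=(1 − 419/19130·(0.988100+0.974800+0.946900))/(1+419/19130) = 4581/5000 ≈ 0.916200
step 5 [2.5y] swap r/2=1047/47213: DF=(1 − 1047/47213·(0.988100+0.974800+0.946900+0.916200))/(1+1047/47213) = 8953/10000 ≈ 0.895300
step 6 [3y] zero: DF = P = 8499/10000 ≈ 0.849900
step 7 [3.5y] zero: DF = P = 8103/10000 ≈ 0.810300

1 1/2 9881/10000
2 1 2437/2500
3 3/2 9469/10000
4 2 4581/5000
5 5/2 8953/10000
6 3 8499/10000
7 7/2 8103/10000
DF(1.5y) is solved at step 3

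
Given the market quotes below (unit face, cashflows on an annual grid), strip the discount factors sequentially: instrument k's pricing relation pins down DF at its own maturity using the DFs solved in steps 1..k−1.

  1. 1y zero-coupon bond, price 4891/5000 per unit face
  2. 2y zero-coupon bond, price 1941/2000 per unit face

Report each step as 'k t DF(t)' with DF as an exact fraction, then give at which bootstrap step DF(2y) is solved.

step 1 [1y] zero: DF = P = 4891/5000 ≈ 0.978200
step 2 [2y] zero: DF = P = 1941/2000 ≈ 0.970500

1 1 4891/5000
2 2 1941/2000
DF(2y) is solved at step 2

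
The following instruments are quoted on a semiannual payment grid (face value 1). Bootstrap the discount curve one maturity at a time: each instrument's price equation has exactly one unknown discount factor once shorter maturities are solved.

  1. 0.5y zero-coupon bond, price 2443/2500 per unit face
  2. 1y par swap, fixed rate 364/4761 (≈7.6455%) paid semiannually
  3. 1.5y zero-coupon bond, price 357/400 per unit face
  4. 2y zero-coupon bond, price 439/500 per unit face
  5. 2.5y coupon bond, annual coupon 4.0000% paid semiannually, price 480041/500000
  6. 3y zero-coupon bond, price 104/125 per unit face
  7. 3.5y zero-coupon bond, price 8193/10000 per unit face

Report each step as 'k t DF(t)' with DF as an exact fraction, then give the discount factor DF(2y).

step 1 [0.5y] zero: DF = P = 2443/2500 ≈ 0.977200
step 2 [1y] swap r/2=182/4761: DF=(1 − 182/4761·(0.977200))/(1+182/4761) = 1159/1250 ≈ 0.927200
step 3 [1.5y] zero: DF = P = 357/400 ≈ 0.892500
step 4 [2y] zero: DF = P = 439/500 ≈ 0.878000
step 5 [2.5y] bond c/2=1/50: DF=(480041/500000 − 1/50·(0.977200+0.927200+0.892500+0.878000))/(1+1/50) = 2173/2500 ≈ 0.869200
step 6 [3y] zero: DF = P = 104/125 ≈ 0.832000
step 7 [3.5y] zero: DF = P = 8193/10000 ≈ 0.819300

1 1/2 2443/2500
2 1 1159/1250
3 3/2 357/400
4 2 439/500
5 5/2 2173/2500
6 3 104/125
7 7/2 8193/10000
DF(2y) = 439/500 ≈ 0.878000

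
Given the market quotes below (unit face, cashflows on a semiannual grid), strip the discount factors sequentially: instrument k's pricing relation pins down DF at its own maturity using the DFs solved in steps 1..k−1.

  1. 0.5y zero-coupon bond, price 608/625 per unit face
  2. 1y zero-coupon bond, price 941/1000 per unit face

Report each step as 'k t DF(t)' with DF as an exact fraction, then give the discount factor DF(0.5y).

step 1 [0.5y] zero: DF = P = 608/625 ≈ 0.972800
step 2 [1y] zero: DF = P = 941/1000 ≈ 0.941000

1 1/2 608/625
2 1 941/1000
DF(0.5y) = 608/625 ≈ 0.972800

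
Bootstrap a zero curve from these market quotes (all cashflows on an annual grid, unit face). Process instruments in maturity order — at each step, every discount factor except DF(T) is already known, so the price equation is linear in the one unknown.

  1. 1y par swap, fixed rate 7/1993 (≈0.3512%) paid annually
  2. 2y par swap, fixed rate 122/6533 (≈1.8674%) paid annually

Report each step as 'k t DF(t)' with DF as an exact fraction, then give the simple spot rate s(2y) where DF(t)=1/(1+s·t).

step 1 [1y] swap r/1=7/1993: DF=(1 − 7/1993·(0))/(1+7/1993) = 1993/2000 ≈ 0.996500
step 2 [2y] swap r/1=122/6533: DF=(1 − 122/6533·(0.996500))/(1+122/6533) = 4817/5000 ≈ 0.963400

1 1 1993/2000
2 2 4817/5000
s(2y) = (1/(4817/5000) − 1)/(2) = 183/9634 ≈ 1.8995%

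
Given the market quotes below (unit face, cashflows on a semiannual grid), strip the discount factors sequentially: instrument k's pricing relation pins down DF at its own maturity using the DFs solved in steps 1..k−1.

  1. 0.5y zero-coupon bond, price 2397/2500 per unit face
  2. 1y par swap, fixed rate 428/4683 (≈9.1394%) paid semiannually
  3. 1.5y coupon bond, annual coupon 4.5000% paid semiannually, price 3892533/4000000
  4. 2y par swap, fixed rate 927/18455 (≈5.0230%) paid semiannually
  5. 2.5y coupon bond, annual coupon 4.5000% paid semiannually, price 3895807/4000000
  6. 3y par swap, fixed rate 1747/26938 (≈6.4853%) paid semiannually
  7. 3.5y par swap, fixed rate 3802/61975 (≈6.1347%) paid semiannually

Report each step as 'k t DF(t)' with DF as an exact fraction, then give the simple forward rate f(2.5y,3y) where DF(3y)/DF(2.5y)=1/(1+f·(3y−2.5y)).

step 1 [0.5y] zero: DF = P = 2397/2500 ≈ 0.958800
step 2 [1y] swap r/2=214/4683: DF=(1 − 214/4683·(0.958800))/(1+214/4683) = 1143/1250 ≈ 0.914400
step 3 [1.5y] bond c/2=9/400: DF=(3892533/4000000 − 9/400·(0.958800+0.914400))/(1+9/400) = 1821/2000 ≈ 0.910500
step 4 [2y] swap r/2=927/36910: DF=(1 − 927/36910·(0.958800+0.914400+0.910500))/(1+927/36910) = 9073/10000 ≈ 0.907300
step 5 [2.5y] bond c/2=9/400: DF=(3895807/4000000 − 9/400·(0.958800+0.914400+0.910500+0.907300))/(1+9/400) = 8713/10000 ≈ 0.871300
step 6 [3y] swap r/2=1747/53876: DF=(1 − 1747/53876·(0.958800+0.914400+0.910500+0.907300+0.871300))/(1+1747/53876) = 8253/10000 ≈ 0.825300
step 7 [3.5y] swap r/2=1901/61975: DF=(1 − 1901/61975·(0.958800+0.914400+0.910500+0.907300+0.871300+0.825300))/(1+1901/61975) = 8099/10000 ≈ 0.809900

1 1/2 2397/2500
2 1 1143/1250
3 3/2 1821/2000
4 2 9073/10000
5 5/2 8713/10000
6 3 8253/10000
7 7/2 8099/10000
f(2.5y,3y) = ((8713/10000)/(8253/10000) − 1)/(1/2) = 920/8253 ≈ 11.1475%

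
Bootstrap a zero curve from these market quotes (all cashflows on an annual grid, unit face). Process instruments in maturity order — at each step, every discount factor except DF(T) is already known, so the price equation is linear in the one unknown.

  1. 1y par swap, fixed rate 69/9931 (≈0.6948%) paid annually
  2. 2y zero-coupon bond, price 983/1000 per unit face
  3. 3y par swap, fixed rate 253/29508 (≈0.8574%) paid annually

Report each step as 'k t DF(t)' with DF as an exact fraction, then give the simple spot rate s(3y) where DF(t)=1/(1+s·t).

1 1 9931/10000
2 2 983/1000
3 3 9747/10000
s(3y) = (1/(9747/10000) − 1)/(3) = 253/29241 ≈ 0.8652%

step 1 [1y] swap r/1=69/9931: DF=(1 − 69/9931·(0))/(1+69/9931) = 9931/10000 ≈ 0.993100
step 2 [2y] zero: DF = P = 983/1000 ≈ 0.983000
step 3 [3y] swap r/1=253/29508: DF=(1 − 253/29508·(0.993100+0.983000))/(1+253/29508) = 9747/10000 ≈ 0.974700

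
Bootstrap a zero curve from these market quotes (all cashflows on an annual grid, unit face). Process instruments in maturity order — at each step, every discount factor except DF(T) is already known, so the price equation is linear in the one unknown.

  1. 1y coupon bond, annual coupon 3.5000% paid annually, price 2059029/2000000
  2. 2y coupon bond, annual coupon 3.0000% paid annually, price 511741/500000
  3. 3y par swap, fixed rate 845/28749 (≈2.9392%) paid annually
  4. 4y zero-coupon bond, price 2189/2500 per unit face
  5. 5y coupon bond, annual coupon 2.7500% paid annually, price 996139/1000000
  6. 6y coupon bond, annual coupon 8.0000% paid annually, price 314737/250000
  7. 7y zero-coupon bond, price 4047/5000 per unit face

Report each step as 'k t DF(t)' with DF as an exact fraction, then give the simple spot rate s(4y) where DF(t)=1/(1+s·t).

1 1 9947/10000
2 2 9647/10000
3 3 1831/2000
4 4 2189/2500
5 5 8691/10000
6 6 1647/2000
7 7 4047/5000
s(4y) = (1/(2189/2500) − 1)/(4) = 311/8756 ≈ 3.5519%

step 1 [1y] bond c/1=7/200: DF=(2059029/2000000 − 7/200·(0))/(1+7/200) = 9947/10000 ≈ 0.994700
step 2 [2y] bond c/1=3/100: DF=(511741/500000 − 3/100·(0.994700))/(1+3/100) = 9647/10000 ≈ 0.964700
step 3 [3y] swap r/1=845/28749: DF=(1 − 845/28749·(0.994700+0.964700))/(1+845/28749) = 1831/2000 ≈ 0.915500
step 4 [4y] zero: DF = P = 2189/2500 ≈ 0.875600
step 5 [5y] bond c/1=11/400: DF=(996139/1000000 − 11/400·(0.994700+0.964700+0.915500+0.875600))/(1+11/400) = 8691/10000 ≈ 0.869100
step 6 [6y] bond c/1=2/25: DF=(314737/250000 − 2/25·(0.994700+0.964700+0.915500+0.875600+0.869100))/(1+2/25) = 1647/2000 ≈ 0.823500
step 7 [7y] zero: DF = P = 4047/5000 ≈ 0.809400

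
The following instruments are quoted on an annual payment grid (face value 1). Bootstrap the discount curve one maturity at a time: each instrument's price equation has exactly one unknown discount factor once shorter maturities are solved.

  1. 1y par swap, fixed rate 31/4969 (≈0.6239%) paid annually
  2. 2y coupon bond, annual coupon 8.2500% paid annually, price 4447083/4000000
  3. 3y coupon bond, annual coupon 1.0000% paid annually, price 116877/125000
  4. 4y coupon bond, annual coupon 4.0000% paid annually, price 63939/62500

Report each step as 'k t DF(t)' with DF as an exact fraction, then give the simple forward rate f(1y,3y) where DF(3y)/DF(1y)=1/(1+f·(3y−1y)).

step 1 [1y] swap r/1=31/4969: DF=(1 − 31/4969·(0))/(1+31/4969) = 4969/5000 ≈ 0.993800
step 2 [2y] bond c/1=33/400: DF=(4447083/4000000 − 33/400·(0.993800))/(1+33/400) = 9513/10000 ≈ 0.951300
step 3 [3y] bond c/1=1/100: DF=(116877/125000 − 1/100·(0.993800+0.951300))/(1+1/100) = 1813/2000 ≈ 0.906500
step 4 [4y] bond c/1=1/25: DF=(63939/62500 − 1/25·(0.993800+0.951300+0.906500))/(1+1/25) = 437/500 ≈ 0.874000

1 1 4969/5000
2 2 9513/10000
3 3 1813/2000
4 4 437/500
f(1y,3y) = ((4969/5000)/(1813/2000) − 1)/(2) = 873/18130 ≈ 4.8152%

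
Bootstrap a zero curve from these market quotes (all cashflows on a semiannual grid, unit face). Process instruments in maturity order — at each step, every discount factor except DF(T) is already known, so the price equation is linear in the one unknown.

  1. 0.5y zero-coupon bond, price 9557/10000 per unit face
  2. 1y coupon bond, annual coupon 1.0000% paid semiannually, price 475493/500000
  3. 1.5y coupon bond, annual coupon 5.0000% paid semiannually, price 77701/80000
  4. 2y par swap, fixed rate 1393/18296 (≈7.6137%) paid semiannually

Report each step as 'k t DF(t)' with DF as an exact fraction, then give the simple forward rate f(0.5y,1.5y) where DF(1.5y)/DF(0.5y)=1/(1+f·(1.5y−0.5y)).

step 1 [0.5y] zero: DF = P = 9557/10000 ≈ 0.955700
step 2 [1y] bond c/2=1/200: DF=(475493/500000 − 1/200·(0.955700))/(1+1/200) = 1883/2000 ≈ 0.941500
step 3 [1.5y] bond c/2=1/40: DF=(77701/80000 − 1/40·(0.955700+0.941500))/(1+1/40) = 9013/10000 ≈ 0.901300
step 4 [2y] swap r/2=1393/36592: DF=(1 − 1393/36592·(0.955700+0.941500+0.901300))/(1+1393/36592) = 8607/10000 ≈ 0.860700

1 1/2 9557/10000
2 1 1883/2000
3 3/2 9013/10000
4 2 8607/10000
f(0.5y,1.5y) = ((9557/10000)/(9013/10000) − 1)/(1) = 544/9013 ≈ 6.0357%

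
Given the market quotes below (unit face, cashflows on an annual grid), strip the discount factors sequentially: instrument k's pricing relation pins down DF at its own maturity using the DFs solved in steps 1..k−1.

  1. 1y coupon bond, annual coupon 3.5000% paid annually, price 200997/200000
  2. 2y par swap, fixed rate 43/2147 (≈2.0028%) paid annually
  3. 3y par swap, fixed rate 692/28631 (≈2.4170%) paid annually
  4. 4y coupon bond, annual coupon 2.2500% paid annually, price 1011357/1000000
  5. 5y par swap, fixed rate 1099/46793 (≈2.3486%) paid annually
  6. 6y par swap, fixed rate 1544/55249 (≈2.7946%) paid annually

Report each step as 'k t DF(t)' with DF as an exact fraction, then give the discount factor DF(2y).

1 1 971/1000
2 2 9613/10000
3 3 2327/2500
4 4 9261/10000
5 5 8901/10000
6 6 1057/1250
DF(2y) = 9613/10000 ≈ 0.961300

step 1 [1y] bond c/1=7/200: DF=(200997/200000 − 7/200·(0))/(1+7/200) = 971/1000 ≈ 0.971000
step 2 [2y] swap r/1=43/2147: DF=(1 − 43/2147·(0.971000))/(1+43/2147) = 9613/10000 ≈ 0.961300
step 3 [3y] swap r/1=692/28631: DF=(1 − 692/28631·(0.971000+0.961300))/(1+692/28631) = 2327/2500 ≈ 0.930800
step 4 [4y] bond c/1=9/400: DF=(1011357/1000000 − 9/400·(0.971000+0.961300+0.930800))/(1+9/400) = 9261/10000 ≈ 0.926100
step 5 [5y] swap r/1=1099/46793: DF=(1 − 1099/46793·(0.971000+0.961300+0.930800+0.926100))/(1+1099/46793) = 8901/10000 ≈ 0.890100
step 6 [6y] swap r/1=1544/55249: DF=(1 − 1544/55249·(0.971000+0.961300+0.930800+0.926100+0.890100))/(1+1544/55249) = 1057/1250 ≈ 0.845600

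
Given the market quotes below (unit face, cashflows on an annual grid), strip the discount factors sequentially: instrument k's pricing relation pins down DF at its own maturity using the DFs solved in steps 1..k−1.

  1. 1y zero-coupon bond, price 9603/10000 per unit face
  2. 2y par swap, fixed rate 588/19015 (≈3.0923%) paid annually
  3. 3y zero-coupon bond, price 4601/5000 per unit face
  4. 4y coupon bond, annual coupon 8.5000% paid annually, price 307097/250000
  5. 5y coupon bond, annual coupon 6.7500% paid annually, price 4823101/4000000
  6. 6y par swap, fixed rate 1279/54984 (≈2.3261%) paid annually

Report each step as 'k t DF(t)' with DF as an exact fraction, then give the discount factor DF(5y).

1 1 9603/10000
2 2 2353/2500
3 3 4601/5000
4 4 9111/10000
5 5 1787/2000
6 6 8721/10000
DF(5y) = 1787/2000 ≈ 0.893500

step 1 [1y] zero: DF = P = 9603/10000 ≈ 0.960300
step 2 [2y] swap r/1=588/19015: DF=(1 − 588/19015·(0.960300))/(1+588/19015) = 2353/2500 ≈ 0.941200
step 3 [3y] zero: DF = P = 4601/5000 ≈ 0.920200
step 4 [4y] bond c/1=17/200: DF=(307097/250000 − 17/200·(0.960300+0.941200+0.920200))/(1+17/200) = 9111/10000 ≈ 0.911100
step 5 [5y] bond c/1=27/400: DF=(4823101/4000000 − 27/400·(0.960300+0.941200+0.920200+0.911100))/(1+27/400) = 1787/2000 ≈ 0.893500
step 6 [6y] swap r/1=1279/54984: DF=(1 − 1279/54984·(0.960300+0.941200+0.920200+0.911100+0.893500))/(1+1279/54984) = 8721/10000 ≈ 0.872100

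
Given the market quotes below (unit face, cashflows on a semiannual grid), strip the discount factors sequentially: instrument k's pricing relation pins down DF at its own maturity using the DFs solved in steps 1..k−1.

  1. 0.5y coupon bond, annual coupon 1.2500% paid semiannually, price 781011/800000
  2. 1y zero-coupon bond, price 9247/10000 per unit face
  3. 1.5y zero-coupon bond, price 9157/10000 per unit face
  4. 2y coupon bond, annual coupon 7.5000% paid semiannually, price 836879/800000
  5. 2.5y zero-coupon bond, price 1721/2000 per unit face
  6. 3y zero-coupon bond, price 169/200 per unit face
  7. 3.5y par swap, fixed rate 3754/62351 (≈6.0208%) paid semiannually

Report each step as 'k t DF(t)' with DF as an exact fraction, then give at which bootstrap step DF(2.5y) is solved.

step 1 [0.5y] bond c/2=1/160: DF=(781011/800000 − 1/160·(0))/(1+1/160) = 4851/5000 ≈ 0.970200
step 2 [1y] zero: DF = P = 9247/10000 ≈ 0.924700
step 3 [1.5y] zero: DF = P = 9157/10000 ≈ 0.915700
step 4 [2y] bond c/2=3/80: DF=(836879/800000 − 3/80·(0.970200+0.924700+0.915700))/(1+3/80) = 9067/10000 ≈ 0.906700
step 5 [2.5y] zero: DF = P = 1721/2000 ≈ 0.860500
step 6 [3y] zero: DF = P = 169/200 ≈ 0.845000
step 7 [3.5y] swap r/2=1877/62351: DF=(1 − 1877/62351·(0.970200+0.924700+0.915700+0.906700+0.860500+0.845000))/(1+1877/62351) = 8123/10000 ≈ 0.812300

1 1/2 4851/5000
2 1 9247/10000
3 3/2 9157/10000
4 2 9067/10000
5 5/2 1721/2000
6 3 169/200
7 7/2 8123/10000
DF(2.5y) is solved at step 5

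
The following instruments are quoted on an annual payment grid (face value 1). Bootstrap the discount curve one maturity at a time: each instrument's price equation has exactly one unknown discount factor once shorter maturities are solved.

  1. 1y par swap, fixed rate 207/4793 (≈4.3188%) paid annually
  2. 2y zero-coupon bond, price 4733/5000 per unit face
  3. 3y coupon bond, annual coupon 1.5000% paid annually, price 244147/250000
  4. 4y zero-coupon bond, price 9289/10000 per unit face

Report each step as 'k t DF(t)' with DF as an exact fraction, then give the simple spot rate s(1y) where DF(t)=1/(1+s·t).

step 1 [1y] swap r/1=207/4793: DF=(1 − 207/4793·(0))/(1+207/4793) = 4793/5000 ≈ 0.958600
step 2 [2y] zero: DF = P = 4733/5000 ≈ 0.946600
step 3 [3y] bond c/1=3/200: DF=(244147/250000 − 3/200·(0.958600+0.946600))/(1+3/200) = 467/500 ≈ 0.934000
step 4 [4y] zero: DF = P = 9289/10000 ≈ 0.928900

1 1 4793/5000
2 2 4733/5000
3 3 467/500
4 4 9289/10000
s(1y) = (1/(4793/5000) − 1)/(1) = 207/4793 ≈ 4.3188%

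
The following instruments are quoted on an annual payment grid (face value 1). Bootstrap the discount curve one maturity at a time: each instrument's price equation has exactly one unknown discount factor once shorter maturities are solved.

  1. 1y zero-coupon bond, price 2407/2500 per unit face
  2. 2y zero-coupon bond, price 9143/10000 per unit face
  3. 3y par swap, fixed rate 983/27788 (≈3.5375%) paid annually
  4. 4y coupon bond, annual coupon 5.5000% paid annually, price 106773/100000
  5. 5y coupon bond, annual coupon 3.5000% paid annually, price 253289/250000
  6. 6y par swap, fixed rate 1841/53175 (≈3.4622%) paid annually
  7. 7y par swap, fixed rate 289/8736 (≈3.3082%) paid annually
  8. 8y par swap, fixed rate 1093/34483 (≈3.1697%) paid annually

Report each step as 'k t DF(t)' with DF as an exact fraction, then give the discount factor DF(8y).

step 1 [1y] zero: DF = P = 2407/2500 ≈ 0.962800
step 2 [2y] zero: DF = P = 9143/10000 ≈ 0.914300
step 3 [3y] swap r/1=983/27788: DF=(1 − 983/27788·(0.962800+0.914300))/(1+983/27788) = 9017/10000 ≈ 0.901700
step 4 [4y] bond c/1=11/200: DF=(106773/100000 − 11/200·(0.962800+0.914300+0.901700))/(1+11/200) = 542/625 ≈ 0.867200
step 5 [5y] bond c/1=7/200: DF=(253289/250000 − 7/200·(0.962800+0.914300+0.901700+0.867200))/(1+7/200) = 2139/2500 ≈ 0.855600
step 6 [6y] swap r/1=1841/53175: DF=(1 − 1841/53175·(0.962800+0.914300+0.901700+0.867200+0.855600))/(1+1841/53175) = 8159/10000 ≈ 0.815900
step 7 [7y] swap r/1=289/8736: DF=(1 − 289/8736·(0.962800+0.914300+0.901700+0.867200+0.855600+0.815900))/(1+289/8736) = 7977/10000 ≈ 0.797700
step 8 [8y] swap r/1=1093/34483: DF=(1 − 1093/34483·(0.962800+0.914300+0.901700+0.867200+0.855600+0.815900+0.797700))/(1+1093/34483) = 3907/5000 ≈ 0.781400

1 1 2407/2500
2 2 9143/10000
3 3 9017/10000
4 4 542/625
5 5 2139/2500
6 6 8159/10000
7 7 7977/10000
8 8 3907/5000
DF(8y) = 3907/5000 ≈ 0.781400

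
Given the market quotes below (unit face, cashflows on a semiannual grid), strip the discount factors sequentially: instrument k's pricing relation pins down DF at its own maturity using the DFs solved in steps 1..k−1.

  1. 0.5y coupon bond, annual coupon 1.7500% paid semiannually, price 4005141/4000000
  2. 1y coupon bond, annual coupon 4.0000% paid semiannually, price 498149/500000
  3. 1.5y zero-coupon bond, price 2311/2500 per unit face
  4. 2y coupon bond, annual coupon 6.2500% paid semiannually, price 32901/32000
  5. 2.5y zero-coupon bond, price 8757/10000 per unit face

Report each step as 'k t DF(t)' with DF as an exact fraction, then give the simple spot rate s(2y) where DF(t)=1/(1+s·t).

step 1 [0.5y] bond c/2=7/800: DF=(4005141/4000000 − 7/800·(0))/(1+7/800) = 4963/5000 ≈ 0.992600
step 2 [1y] bond c/2=1/50: DF=(498149/500000 − 1/50·(0.992600))/(1+1/50) = 9573/10000 ≈ 0.957300
step 3 [1.5y] zero: DF = P = 2311/2500 ≈ 0.924400
step 4 [2y] bond c/2=1/32: DF=(32901/32000 − 1/32·(0.992600+0.957300+0.924400))/(1+1/32) = 9099/10000 ≈ 0.909900
step 5 [2.5y] zero: DF = P = 8757/10000 ≈ 0.875700

1 1/2 4963/5000
2 1 9573/10000
3 3/2 2311/2500
4 2 9099/10000
5 5/2 8757/10000
s(2y) = (1/(9099/10000) − 1)/(2) = 901/18198 ≈ 4.9511%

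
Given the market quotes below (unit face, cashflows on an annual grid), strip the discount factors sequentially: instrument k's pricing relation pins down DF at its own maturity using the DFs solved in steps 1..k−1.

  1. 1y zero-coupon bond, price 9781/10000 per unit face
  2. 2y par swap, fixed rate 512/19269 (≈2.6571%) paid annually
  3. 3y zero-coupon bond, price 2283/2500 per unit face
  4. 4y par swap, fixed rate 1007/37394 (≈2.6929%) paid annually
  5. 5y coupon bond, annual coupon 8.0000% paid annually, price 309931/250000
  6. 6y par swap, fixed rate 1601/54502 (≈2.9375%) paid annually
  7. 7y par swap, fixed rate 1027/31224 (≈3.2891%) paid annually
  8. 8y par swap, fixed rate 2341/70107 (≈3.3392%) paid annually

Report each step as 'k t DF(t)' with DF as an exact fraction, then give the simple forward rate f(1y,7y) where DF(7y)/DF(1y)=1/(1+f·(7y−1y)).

1 1 9781/10000
2 2 593/625
3 3 2283/2500
4 4 8993/10000
5 5 8709/10000
6 6 8399/10000
7 7 3973/5000
8 8 7659/10000
f(1y,7y) = ((9781/10000)/(3973/5000) − 1)/(6) = 1835/47676 ≈ 3.8489%

step 1 [1y] zero: DF = P = 9781/10000 ≈ 0.978100
step 2 [2y] swap r/1=512/19269: DF=(1 − 512/19269·(0.978100))/(1+512/19269) = 593/625 ≈ 0.948800
step 3 [3y] zero: DF = P = 2283/2500 ≈ 0.913200
step 4 [4y] swap r/1=1007/37394: DF=(1 − 1007/37394·(0.978100+0.948800+0.913200))/(1+1007/37394) = 8993/10000 ≈ 0.899300
step 5 [5y] bond c/1=2/25: DF=(309931/250000 − 2/25·(0.978100+0.948800+0.913200+0.899300))/(1+2/25) = 8709/10000 ≈ 0.870900
step 6 [6y] swap r/1=1601/54502: DF=(1 − 1601/54502·(0.978100+0.948800+0.913200+0.899300+0.870900))/(1+1601/54502) = 8399/10000 ≈ 0.839900
step 7 [7y] swap r/1=1027/31224: DF=(1 − 1027/31224·(0.978100+0.948800+0.913200+0.899300+0.870900+0.839900))/(1+1027/31224) = 3973/5000 ≈ 0.794600
step 8 [8y] swap r/1=2341/70107: DF=(1 − 2341/70107·(0.978100+0.948800+0.913200+0.899300+0.870900+0.839900+0.794600))/(1+2341/70107) = 7659/10000 ≈ 0.765900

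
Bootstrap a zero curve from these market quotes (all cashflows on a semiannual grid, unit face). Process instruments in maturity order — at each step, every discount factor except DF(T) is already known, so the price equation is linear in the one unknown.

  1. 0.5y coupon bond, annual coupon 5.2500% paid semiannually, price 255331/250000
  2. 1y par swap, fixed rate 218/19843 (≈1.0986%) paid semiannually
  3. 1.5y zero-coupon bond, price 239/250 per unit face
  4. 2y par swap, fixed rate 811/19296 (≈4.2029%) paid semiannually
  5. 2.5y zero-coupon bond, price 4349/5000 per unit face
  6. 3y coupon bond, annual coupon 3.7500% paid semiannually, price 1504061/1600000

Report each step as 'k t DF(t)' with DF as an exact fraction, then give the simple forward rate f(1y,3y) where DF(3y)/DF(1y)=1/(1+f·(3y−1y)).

step 1 [0.5y] bond c/2=21/800: DF=(255331/250000 − 21/800·(0))/(1+21/800) = 622/625 ≈ 0.995200
step 2 [1y] swap r/2=109/19843: DF=(1 − 109/19843·(0.995200))/(1+109/19843) = 9891/10000 ≈ 0.989100
step 3 [1.5y] zero: DF = P = 239/250 ≈ 0.956000
step 4 [2y] swap r/2=811/38592: DF=(1 − 811/38592·(0.995200+0.989100+0.956000))/(1+811/38592) = 9189/10000 ≈ 0.918900
step 5 [2.5y] zero: DF = P = 4349/5000 ≈ 0.869800
step 6 [3y] bond c/2=3/160: DF=(1504061/1600000 − 3/160·(0.995200+0.989100+0.956000+0.918900+0.869800))/(1+3/160) = 8357/10000 ≈ 0.835700

1 1/2 622/625
2 1 9891/10000
3 3/2 239/250
4 2 9189/10000
5 5/2 4349/5000
6 3 8357/10000
f(1y,3y) = ((9891/10000)/(8357/10000) − 1)/(2) = 767/8357 ≈ 9.1779%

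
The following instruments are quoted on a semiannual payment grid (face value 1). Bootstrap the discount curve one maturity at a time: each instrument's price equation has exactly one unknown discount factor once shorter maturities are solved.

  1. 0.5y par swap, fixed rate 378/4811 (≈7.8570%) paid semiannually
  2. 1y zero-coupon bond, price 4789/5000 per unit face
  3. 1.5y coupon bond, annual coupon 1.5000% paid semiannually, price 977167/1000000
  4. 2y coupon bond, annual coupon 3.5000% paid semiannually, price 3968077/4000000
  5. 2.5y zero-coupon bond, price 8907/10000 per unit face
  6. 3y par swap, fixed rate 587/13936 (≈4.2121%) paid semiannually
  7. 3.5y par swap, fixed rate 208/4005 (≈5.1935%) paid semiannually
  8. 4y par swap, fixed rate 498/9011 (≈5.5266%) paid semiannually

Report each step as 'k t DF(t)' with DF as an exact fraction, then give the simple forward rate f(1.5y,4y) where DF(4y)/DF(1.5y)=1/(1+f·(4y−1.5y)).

1 1/2 4811/5000
2 1 4789/5000
3 3/2 2389/2500
4 2 1851/2000
5 5/2 8907/10000
6 3 4413/5000
7 7/2 521/625
8 4 1001/1250
f(1.5y,4y) = ((2389/2500)/(1001/1250) − 1)/(5/2) = 387/5005 ≈ 7.7323%

step 1 [0.5y] swap r/2=189/4811: DF=(1 − 189/4811·(0))/(1+189/4811) = 4811/5000 ≈ 0.962200
step 2 [1y] zero: DF = P = 4789/5000 ≈ 0.957800
step 3 [1.5y] bond c/2=3/400: DF=(977167/1000000 − 3/400·(0.962200+0.957800))/(1+3/400) = 2389/2500 ≈ 0.955600
step 4 [2y] bond c/2=7/400: DF=(3968077/4000000 − 7/400·(0.962200+0.957800+0.955600))/(1+7/400) = 1851/2000 ≈ 0.925500
step 5 [2.5y] zero: DF = P = 8907/10000 ≈ 0.890700
step 6 [3y] swap r/2=587/27872: DF=(1 − 587/27872·(0.962200+0.957800+0.955600+0.925500+0.890700))/(1+587/27872) = 4413/5000 ≈ 0.882600
step 7 [3.5y] swap r/2=104/4005: DF=(1 − 104/4005·(0.962200+0.957800+0.955600+0.925500+0.890700+0.882600))/(1+104/4005) = 521/625 ≈ 0.833600
step 8 [4y] swap r/2=249/9011: DF=(1 − 249/9011·(0.962200+0.957800+0.955600+0.925500+0.890700+0.882600+0.833600))/(1+249/9011) = 1001/1250 ≈ 0.800800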